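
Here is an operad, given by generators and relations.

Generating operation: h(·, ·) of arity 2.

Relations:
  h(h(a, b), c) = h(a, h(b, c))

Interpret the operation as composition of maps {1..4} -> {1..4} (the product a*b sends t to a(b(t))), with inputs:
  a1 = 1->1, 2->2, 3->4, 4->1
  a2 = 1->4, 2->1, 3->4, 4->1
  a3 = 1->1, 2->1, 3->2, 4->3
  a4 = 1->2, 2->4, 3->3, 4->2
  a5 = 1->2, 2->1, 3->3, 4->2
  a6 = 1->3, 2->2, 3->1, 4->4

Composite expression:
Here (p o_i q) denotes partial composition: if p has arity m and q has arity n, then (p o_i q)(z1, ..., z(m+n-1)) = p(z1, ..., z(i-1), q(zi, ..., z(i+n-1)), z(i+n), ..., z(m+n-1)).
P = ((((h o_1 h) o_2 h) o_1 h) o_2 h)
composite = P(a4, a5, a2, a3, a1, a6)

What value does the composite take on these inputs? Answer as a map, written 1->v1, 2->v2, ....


1->4, 2->4, 3->4, 4->4

h(a5, a2) = 1->2, 2->2, 3->2, 4->2
h(a4, h(a5, a2)) = 1->4, 2->4, 3->4, 4->4
h(a3, a1) = 1->1, 2->1, 3->3, 4->1
h(h(a4, h(a5, a2)), h(a3, a1)) = 1->4, 2->4, 3->4, 4->4
h(h(h(a4, h(a5, a2)), h(a3, a1)), a6) = 1->4, 2->4, 3->4, 4->4


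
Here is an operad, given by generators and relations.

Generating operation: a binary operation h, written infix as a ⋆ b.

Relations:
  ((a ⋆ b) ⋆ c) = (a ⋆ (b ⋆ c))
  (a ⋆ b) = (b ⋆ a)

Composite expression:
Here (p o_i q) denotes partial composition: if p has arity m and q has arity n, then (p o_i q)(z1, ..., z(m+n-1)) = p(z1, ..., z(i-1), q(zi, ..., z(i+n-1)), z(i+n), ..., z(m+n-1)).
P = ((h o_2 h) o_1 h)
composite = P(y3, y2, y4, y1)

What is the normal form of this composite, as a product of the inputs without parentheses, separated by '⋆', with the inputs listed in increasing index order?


y1 ⋆ y2 ⋆ y3 ⋆ y4

Shape and order are irrelevant to h; the y-input set decides.
(y3 ⋆ y2) reduces to y3 ⋆ y2
(y4 ⋆ y1) reduces to y4 ⋆ y1
((y3 ⋆ y2) ⋆ (y4 ⋆ y1)) reduces to y3 ⋆ y2 ⋆ y4 ⋆ y1
rearranged into index order: y1 ⋆ y2 ⋆ y3 ⋆ y4


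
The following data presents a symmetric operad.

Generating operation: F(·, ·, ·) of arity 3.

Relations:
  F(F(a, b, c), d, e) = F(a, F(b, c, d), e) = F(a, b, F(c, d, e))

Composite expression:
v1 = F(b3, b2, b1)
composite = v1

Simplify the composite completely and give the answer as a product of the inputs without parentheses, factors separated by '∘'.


b3 ∘ b2 ∘ b1

All parenthesizations of F agree; list the b-inputs left to right.
F(b3, b2, b1) spells out as b3 ∘ b2 ∘ b1


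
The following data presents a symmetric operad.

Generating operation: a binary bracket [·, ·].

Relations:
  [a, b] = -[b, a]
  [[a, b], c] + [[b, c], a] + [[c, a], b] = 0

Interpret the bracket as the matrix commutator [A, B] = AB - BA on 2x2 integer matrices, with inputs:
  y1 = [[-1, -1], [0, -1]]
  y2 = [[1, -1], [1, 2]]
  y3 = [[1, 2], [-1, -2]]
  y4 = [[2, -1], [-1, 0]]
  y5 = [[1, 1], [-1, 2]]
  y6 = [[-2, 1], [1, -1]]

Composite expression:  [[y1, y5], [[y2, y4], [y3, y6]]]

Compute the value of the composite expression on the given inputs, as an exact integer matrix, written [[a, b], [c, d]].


[[-14, -18], [-28, 14]]

[y1, y5] = [[1, -1], [0, -1]]
[y2, y4] = [[2, 3], [1, -2]]
[y3, y6] = [[3, 5], [-2, -3]]
[[y2, y4], [y3, y6]] = [[-11, 2], [14, 11]]
[[y1, y5], [[y2, y4], [y3, y6]]] = [[-14, -18], [-28, 14]]


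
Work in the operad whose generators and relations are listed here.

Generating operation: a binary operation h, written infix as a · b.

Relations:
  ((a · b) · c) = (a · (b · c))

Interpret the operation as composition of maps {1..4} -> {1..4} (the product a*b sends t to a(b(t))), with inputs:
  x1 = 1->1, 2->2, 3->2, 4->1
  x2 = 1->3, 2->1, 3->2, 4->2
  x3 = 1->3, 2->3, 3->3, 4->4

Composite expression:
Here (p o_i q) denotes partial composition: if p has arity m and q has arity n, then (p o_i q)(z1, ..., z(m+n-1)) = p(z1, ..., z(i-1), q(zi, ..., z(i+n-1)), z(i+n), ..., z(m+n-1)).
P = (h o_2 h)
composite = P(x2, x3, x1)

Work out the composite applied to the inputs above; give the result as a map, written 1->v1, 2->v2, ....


1->2, 2->2, 3->2, 4->2

(x3 · x1) = 1->3, 2->3, 3->3, 4->3
(x2 · (x3 · x1)) = 1->2, 2->2, 3->2, 4->2


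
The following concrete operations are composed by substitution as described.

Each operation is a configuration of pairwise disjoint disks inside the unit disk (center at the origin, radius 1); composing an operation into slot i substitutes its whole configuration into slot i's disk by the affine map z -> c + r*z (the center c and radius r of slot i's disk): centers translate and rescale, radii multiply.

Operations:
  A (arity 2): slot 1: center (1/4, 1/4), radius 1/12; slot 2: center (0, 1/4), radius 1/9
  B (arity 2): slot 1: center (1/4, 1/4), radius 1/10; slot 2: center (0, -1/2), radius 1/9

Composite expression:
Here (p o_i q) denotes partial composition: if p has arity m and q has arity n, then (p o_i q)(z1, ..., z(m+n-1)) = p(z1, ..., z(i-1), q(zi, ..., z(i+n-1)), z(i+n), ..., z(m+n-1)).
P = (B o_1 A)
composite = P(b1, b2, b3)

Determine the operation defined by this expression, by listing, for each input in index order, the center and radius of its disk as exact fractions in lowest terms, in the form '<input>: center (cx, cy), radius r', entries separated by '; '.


b1: center (11/40, 11/40), radius 1/120; b2: center (1/4, 11/40), radius 1/90; b3: center (0, -1/2), radius 1/9

Only the slot chain above each b matters under B; compose those maps.
for b1, the 2-step affine chain lands on center (11/40, 11/40), radius 1/120
for b2, the 2-step affine chain lands on center (1/4, 11/40), radius 1/90
for b3, the 1-step affine chain lands on center (0, -1/2), radius 1/9


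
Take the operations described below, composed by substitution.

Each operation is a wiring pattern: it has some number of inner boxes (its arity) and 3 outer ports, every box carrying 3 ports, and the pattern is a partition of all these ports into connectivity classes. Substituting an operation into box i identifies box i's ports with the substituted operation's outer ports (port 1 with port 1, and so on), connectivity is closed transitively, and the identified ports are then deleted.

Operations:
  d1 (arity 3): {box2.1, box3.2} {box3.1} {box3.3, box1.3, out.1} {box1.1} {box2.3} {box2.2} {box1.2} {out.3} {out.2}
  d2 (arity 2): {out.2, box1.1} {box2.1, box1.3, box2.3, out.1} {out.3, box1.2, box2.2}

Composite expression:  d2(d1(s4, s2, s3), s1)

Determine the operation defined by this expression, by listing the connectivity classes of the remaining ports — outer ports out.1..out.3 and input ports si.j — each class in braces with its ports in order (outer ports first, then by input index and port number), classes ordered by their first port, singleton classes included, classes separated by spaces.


{out.1, s1.1, s1.3} {out.2, s3.3, s4.3} {out.3, s1.2} {s2.1, s3.2} {s2.2} {s2.3} {s3.1} {s4.1} {s4.2}

Two ports join when wires chain via d2-identified ports.
the subtree at d1 composes to {out.1, s3.3, s4.3} {out.2} {out.3} {s2.1, s3.2} {s2.2} {s2.3} {s3.1} {s4.1} {s4.2} on (s4, s2, s3); out.j = own outer ports
the subtree at d2 composes to {out.1, s1.1, s1.3} {out.2, s3.3, s4.3} {out.3, s1.2} {s2.1, s3.2} {s2.2} {s2.3} {s3.1} {s4.1} {s4.2} on (s4, s2, s3, s1); out.j = own outer ports


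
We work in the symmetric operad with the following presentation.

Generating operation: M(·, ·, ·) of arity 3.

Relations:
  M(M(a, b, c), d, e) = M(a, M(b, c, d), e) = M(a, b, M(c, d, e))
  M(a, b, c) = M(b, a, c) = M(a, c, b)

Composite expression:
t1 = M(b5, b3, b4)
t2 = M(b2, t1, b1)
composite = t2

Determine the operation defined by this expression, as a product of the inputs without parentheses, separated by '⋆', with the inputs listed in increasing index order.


b1 ⋆ b2 ⋆ b3 ⋆ b4 ⋆ b5

Reordering under M is free, so list the b-inputs canonically.
M(b5, b3, b4) linearizes to b5 ⋆ b3 ⋆ b4
M(b2, M(b5, b3, b4), b1) linearizes to b2 ⋆ b5 ⋆ b3 ⋆ b4 ⋆ b1
the factors in increasing index order: b1 ⋆ b2 ⋆ b3 ⋆ b4 ⋆ b5


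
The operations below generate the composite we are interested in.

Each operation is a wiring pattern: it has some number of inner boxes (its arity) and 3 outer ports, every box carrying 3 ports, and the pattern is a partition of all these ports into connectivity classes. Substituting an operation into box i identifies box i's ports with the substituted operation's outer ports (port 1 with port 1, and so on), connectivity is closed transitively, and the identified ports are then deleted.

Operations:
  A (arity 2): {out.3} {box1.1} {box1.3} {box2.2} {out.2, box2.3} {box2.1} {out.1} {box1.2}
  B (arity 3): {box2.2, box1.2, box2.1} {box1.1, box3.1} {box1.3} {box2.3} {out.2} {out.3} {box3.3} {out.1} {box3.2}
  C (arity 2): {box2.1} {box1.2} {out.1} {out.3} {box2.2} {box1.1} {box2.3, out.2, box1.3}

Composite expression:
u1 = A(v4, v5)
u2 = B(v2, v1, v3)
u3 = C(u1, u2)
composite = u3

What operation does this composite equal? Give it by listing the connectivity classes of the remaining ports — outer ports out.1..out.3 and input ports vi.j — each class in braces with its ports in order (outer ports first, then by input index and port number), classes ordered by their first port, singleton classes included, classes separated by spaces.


{out.1} {out.2} {out.3} {v1.1, v1.2, v2.2} {v1.3} {v2.1, v3.1} {v2.3} {v3.2} {v3.3} {v4.1} {v4.2} {v4.3} {v5.1} {v5.2} {v5.3}

Connectivity passes through glued C-boundaries; trace each wire chain.
composing A on (v4, v5), with out.j its own outer ports: {out.1} {out.2, v5.3} {out.3} {v4.1} {v4.2} {v4.3} {v5.1} {v5.2}
composing B on (v2, v1, v3), with out.j its own outer ports: {out.1} {out.2} {out.3} {v1.1, v1.2, v2.2} {v1.3} {v2.1, v3.1} {v2.3} {v3.2} {v3.3}
composing C on (v4, v5, v2, v1, v3), with out.j its own outer ports: {out.1} {out.2} {out.3} {v1.1, v1.2, v2.2} {v1.3} {v2.1, v3.1} {v2.3} {v3.2} {v3.3} {v4.1} {v4.2} {v4.3} {v5.1} {v5.2} {v5.3}


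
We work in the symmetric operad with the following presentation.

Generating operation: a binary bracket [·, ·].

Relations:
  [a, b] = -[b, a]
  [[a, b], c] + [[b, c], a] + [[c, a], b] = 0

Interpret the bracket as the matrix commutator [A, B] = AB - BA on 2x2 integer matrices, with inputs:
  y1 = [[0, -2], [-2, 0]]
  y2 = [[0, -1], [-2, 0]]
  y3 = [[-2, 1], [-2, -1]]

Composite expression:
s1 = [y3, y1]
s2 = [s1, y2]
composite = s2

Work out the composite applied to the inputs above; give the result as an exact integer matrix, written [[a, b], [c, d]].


[[-6, 12], [-24, 6]]

[y3, y1] = [[-6, 2], [-2, 6]]
[[y3, y1], y2] = [[-6, 12], [-24, 6]]


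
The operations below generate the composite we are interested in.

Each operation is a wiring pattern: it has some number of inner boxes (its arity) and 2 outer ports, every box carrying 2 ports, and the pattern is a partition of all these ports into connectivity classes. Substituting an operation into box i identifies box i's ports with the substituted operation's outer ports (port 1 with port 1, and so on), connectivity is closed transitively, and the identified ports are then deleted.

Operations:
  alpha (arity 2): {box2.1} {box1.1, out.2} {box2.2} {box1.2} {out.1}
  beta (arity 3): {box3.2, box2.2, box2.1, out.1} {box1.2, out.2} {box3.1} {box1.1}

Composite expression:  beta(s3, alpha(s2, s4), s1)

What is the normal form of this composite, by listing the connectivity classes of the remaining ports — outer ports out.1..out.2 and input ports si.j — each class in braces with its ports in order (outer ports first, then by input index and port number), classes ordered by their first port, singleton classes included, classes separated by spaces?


{out.1, s1.2, s2.1} {out.2, s3.2} {s1.1} {s2.2} {s3.1} {s4.1} {s4.2}

Reachability decides: close wires over beta-identified ports.
alpha over (s2, s4) gives {out.1} {out.2, s2.1} {s2.2} {s4.1} {s4.2}, out.j being that stage's outer ports
beta over (s3, s2, s4, s1) gives {out.1, s1.2, s2.1} {out.2, s3.2} {s1.1} {s2.2} {s3.1} {s4.1} {s4.2}, out.j being that stage's outer ports


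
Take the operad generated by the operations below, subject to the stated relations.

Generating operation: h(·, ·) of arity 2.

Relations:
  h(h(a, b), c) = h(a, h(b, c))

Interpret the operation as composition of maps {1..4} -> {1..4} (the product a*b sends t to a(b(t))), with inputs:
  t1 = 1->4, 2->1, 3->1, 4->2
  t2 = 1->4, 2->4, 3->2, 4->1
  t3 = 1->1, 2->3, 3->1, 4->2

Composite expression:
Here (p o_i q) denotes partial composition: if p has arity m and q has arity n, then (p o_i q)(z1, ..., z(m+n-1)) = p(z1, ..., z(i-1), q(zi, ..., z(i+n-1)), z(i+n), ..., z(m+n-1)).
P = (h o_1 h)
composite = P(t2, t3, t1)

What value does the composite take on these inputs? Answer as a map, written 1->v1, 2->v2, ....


1->4, 2->4, 3->4, 4->2

h(t2, t3) = 1->4, 2->2, 3->4, 4->4
h(h(t2, t3), t1) = 1->4, 2->4, 3->4, 4->2


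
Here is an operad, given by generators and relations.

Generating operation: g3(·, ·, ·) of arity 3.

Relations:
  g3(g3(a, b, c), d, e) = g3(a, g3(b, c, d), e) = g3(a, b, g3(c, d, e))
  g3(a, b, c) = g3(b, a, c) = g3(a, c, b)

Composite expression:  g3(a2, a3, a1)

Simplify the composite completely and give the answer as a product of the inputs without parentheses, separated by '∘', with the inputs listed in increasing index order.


a1 ∘ a2 ∘ a3

Both nesting and order wash out for g3; what remains is which a's occur.
g3(a2, a3, a1) unparenthesizes to a2 ∘ a3 ∘ a1
commutativity sorts the factors: a1 ∘ a2 ∘ a3


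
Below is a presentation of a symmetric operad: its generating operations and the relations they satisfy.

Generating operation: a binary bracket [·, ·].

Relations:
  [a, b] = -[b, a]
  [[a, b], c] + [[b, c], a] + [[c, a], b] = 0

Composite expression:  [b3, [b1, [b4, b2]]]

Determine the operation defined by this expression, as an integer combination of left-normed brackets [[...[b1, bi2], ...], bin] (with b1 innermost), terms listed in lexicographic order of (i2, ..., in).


[[[b1, b2], b4], b3] - [[[b1, b4], b2], b3]

In the tensor algebra, words opening b1 carry the b1-anchored form.
Composite bracket: [b3, [b1, [b4, b2]]]
Expanding via [a, b] = ab - ba: 8 signed words (2^3 = 8).
Coefficients come from the b1-initial words:
  the word b1b2b4b3 carries sign +1 and contributes +[[[b1, b2], b4], b3]
  the word b1b4b2b3 carries sign -1 and contributes -[[[b1, b4], b2], b3]


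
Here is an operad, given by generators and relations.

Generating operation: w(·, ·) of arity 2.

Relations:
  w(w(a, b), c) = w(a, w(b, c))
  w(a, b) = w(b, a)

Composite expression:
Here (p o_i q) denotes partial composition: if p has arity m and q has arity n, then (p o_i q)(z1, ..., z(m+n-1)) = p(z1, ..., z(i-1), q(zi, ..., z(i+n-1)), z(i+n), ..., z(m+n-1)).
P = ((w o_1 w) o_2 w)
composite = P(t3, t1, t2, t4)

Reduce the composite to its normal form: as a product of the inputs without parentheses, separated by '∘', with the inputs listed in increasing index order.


t1 ∘ t2 ∘ t3 ∘ t4

Reordering under w is free, so list the t-inputs canonically.
w(t1, t2) collapses to t1 ∘ t2
w(t3, w(t1, t2)) collapses to t3 ∘ t1 ∘ t2
w(w(t3, w(t1, t2)), t4) collapses to t3 ∘ t1 ∘ t2 ∘ t4
commutativity sorts the factors: t1 ∘ t2 ∘ t3 ∘ t4


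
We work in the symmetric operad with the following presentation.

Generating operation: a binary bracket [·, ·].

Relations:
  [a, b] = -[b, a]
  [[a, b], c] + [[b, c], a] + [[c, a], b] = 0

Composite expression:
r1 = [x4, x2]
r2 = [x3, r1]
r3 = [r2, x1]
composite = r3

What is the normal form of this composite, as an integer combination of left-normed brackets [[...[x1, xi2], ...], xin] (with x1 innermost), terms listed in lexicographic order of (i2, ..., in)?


-[[[x1, x2], x4], x3] + [[[x1, x3], x2], x4] - [[[x1, x3], x4], x2] + [[[x1, x4], x2], x3]

Left-normed coefficients sit on the x1-initial expansion words.
Composite bracket: [[x3, [x4, x2]], x1]
Under [a, b] = ab - ba we get 8 signed associative words (2^3 = 8).
Collect the words opening with x1:
  x1x2x4x3 appears with sign -1, giving the term -[[[x1, x2], x4], x3]
  x1x3x2x4 appears with sign +1, giving the term +[[[x1, x3], x2], x4]
  x1x3x4x2 appears with sign -1, giving the term -[[[x1, x3], x4], x2]
  x1x4x2x3 appears with sign +1, giving the term +[[[x1, x4], x2], x3]


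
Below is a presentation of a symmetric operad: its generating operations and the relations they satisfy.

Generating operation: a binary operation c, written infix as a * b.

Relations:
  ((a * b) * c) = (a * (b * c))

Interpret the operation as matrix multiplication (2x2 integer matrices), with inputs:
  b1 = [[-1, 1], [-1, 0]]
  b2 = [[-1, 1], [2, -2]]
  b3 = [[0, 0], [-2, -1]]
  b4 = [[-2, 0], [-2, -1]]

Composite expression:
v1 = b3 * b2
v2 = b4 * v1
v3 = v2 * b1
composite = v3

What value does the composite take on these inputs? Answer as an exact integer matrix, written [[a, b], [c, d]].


[[0, 0], [0, 0]]

(b3 * b2) = [[0, 0], [0, 0]]
(b4 * (b3 * b2)) = [[0, 0], [0, 0]]
((b4 * (b3 * b2)) * b1) = [[0, 0], [0, 0]]


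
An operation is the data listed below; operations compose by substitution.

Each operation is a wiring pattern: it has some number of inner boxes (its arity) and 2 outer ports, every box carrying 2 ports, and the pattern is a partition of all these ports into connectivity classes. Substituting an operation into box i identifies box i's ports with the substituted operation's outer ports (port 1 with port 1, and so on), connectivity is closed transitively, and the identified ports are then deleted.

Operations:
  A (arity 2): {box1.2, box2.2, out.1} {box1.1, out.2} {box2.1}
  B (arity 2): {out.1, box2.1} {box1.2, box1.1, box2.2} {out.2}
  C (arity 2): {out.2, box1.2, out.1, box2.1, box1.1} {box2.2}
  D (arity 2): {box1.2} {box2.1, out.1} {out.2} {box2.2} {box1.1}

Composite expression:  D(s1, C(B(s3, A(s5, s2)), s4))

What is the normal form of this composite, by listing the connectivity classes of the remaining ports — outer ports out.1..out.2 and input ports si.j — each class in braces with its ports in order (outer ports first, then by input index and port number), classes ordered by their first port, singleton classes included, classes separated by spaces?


{out.1, s2.2, s4.1, s5.2} {out.2} {s1.1} {s1.2} {s2.1} {s3.1, s3.2, s5.1} {s4.2}

Two ports join when wires chain via D-identified ports.
after A, the pattern on (s5, s2) reads {out.1, s2.2, s5.2} {out.2, s5.1} {s2.1} (out.j = its outer ports)
after B, the pattern on (s3, s5, s2) reads {out.1, s2.2, s5.2} {out.2} {s2.1} {s3.1, s3.2, s5.1} (out.j = its outer ports)
after C, the pattern on (s3, s5, s2, s4) reads {out.1, out.2, s2.2, s4.1, s5.2} {s2.1} {s3.1, s3.2, s5.1} {s4.2} (out.j = its outer ports)
after D, the pattern on (s1, s3, s5, s2, s4) reads {out.1, s2.2, s4.1, s5.2} {out.2} {s1.1} {s1.2} {s2.1} {s3.1, s3.2, s5.1} {s4.2} (out.j = its outer ports)


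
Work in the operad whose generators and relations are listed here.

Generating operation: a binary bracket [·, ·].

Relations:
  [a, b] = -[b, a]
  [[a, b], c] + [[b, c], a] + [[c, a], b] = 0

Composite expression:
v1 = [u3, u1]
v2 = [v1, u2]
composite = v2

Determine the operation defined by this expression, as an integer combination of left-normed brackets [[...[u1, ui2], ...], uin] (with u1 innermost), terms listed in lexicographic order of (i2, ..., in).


-[[u1, u3], u2]

In the tensor algebra, words opening u1 carry the u1-anchored form.
Composite bracket: [[u3, u1], u2]
Applying ab - ba throughout gives 4 signed words (2^2 = 4).
Collect the words opening with u1:
  sign of u1u3u2 is -1, so it contributes -[[u1, u3], u2]


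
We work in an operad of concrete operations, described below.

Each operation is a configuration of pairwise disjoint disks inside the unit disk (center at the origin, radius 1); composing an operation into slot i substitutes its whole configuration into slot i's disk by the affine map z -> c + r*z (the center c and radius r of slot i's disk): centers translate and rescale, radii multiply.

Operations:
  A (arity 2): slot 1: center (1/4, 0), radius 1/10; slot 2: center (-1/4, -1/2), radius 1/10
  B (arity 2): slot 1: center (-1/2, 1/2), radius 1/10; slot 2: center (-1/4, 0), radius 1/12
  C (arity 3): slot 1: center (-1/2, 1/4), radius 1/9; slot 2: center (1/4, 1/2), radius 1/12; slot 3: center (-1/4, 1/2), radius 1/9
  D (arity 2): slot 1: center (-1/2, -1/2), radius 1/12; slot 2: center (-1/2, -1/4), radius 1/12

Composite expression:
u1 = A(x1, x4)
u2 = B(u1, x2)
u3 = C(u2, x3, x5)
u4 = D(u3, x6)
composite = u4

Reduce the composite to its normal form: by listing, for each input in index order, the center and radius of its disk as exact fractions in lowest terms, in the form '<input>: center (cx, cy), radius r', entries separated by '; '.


x1: center (-2359/4320, -205/432), radius 1/10800; x2: center (-235/432, -23/48), radius 1/1296; x3: center (-23/48, -11/24), radius 1/144; x4: center (-787/1440, -19/40), radius 1/10800; x5: center (-25/48, -11/24), radius 1/108; x6: center (-1/2, -1/4), radius 1/12


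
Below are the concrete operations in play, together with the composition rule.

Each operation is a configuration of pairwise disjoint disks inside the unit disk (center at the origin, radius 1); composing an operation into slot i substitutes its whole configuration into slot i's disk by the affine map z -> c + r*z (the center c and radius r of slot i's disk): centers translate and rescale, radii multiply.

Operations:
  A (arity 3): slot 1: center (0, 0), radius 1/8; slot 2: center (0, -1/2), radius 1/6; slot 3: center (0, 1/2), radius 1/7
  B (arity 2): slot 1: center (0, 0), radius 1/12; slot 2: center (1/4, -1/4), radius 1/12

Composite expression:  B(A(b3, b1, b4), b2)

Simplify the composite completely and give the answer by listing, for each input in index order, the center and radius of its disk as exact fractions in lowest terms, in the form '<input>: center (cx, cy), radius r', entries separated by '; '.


Nesting under B composes maps z -> c + r*z down each b-path.
tracing b3 down its 2-map path: center (0, 0), radius 1/96
tracing b1 down its 2-map path: center (0, -1/24), radius 1/72
tracing b4 down its 2-map path: center (0, 1/24), radius 1/84
tracing b2 down its 1-map path: center (1/4, -1/4), radius 1/12

b1: center (0, -1/24), radius 1/72; b2: center (1/4, -1/4), radius 1/12; b3: center (0, 0), radius 1/96; b4: center (0, 1/24), radius 1/84


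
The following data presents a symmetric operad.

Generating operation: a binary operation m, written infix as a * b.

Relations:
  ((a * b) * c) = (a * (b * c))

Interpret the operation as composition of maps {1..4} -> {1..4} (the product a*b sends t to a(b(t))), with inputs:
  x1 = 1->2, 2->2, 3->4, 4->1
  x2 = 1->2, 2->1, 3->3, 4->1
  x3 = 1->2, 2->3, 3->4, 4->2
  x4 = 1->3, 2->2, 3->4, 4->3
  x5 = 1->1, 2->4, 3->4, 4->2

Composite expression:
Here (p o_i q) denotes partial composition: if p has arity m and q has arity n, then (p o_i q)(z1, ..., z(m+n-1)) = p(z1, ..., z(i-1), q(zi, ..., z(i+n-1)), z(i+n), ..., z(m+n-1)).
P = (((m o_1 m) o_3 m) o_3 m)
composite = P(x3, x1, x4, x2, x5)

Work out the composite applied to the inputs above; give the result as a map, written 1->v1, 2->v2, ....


1->3, 2->2, 3->2, 4->2

(x3 * x1) = 1->3, 2->3, 3->2, 4->2
(x4 * x2) = 1->2, 2->3, 3->4, 4->3
((x4 * x2) * x5) = 1->2, 2->3, 3->3, 4->3
((x3 * x1) * ((x4 * x2) * x5)) = 1->3, 2->2, 3->2, 4->2


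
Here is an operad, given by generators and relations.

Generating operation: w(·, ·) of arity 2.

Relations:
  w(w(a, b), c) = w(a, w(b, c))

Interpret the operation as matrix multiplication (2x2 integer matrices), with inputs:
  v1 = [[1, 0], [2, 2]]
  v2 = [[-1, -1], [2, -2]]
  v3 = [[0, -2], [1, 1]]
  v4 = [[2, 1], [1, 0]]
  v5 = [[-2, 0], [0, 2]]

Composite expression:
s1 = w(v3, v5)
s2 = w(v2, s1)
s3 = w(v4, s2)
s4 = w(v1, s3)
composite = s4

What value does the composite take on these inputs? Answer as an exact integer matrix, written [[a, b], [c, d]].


[[8, -8], [20, -12]]


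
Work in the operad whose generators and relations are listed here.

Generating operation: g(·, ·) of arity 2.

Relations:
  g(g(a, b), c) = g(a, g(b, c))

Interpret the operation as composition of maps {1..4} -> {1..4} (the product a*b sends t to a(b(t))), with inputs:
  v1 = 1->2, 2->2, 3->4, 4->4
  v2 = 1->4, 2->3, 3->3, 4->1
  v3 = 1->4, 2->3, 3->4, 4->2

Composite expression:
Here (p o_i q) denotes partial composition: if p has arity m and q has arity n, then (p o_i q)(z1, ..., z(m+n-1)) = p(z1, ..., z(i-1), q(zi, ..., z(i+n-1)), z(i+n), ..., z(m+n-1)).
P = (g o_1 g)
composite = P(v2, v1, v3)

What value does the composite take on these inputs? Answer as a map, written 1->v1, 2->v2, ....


1->1, 2->1, 3->1, 4->3

g(v2, v1) = 1->3, 2->3, 3->1, 4->1
g(g(v2, v1), v3) = 1->1, 2->1, 3->1, 4->3


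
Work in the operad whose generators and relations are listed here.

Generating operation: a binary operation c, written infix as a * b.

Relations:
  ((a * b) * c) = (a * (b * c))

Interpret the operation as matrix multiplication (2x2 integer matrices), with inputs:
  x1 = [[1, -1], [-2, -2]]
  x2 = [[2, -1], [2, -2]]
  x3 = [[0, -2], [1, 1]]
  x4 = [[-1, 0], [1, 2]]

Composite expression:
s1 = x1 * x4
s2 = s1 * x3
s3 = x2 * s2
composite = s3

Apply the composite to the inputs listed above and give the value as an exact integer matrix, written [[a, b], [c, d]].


[[0, 8], [4, 12]]

(x1 * x4) = [[-2, -2], [0, -4]]
((x1 * x4) * x3) = [[-2, 2], [-4, -4]]
(x2 * ((x1 * x4) * x3)) = [[0, 8], [4, 12]]


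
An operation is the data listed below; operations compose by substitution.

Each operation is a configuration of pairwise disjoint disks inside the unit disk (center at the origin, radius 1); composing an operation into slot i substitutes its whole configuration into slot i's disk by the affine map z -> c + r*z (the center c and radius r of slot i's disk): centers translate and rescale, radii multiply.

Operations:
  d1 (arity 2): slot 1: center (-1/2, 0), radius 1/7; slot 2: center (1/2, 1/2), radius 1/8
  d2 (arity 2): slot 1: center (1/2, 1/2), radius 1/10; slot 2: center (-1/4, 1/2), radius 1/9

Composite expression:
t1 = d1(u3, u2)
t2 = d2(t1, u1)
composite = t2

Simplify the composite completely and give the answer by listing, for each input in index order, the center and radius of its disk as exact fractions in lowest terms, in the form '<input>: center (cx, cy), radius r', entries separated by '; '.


u1: center (-1/4, 1/2), radius 1/9; u2: center (11/20, 11/20), radius 1/80; u3: center (9/20, 1/2), radius 1/70


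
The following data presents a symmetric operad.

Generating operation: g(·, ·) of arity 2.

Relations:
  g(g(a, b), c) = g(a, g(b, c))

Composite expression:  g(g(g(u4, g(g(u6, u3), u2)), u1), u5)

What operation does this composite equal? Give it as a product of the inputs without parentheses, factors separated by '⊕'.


Every regrouping of g is equal, so read the u-inputs in written order.
g(u6, u3) flattens to u6 ⊕ u3
g(g(u6, u3), u2) flattens to u6 ⊕ u3 ⊕ u2
g(u4, g(g(u6, u3), u2)) flattens to u4 ⊕ u6 ⊕ u3 ⊕ u2
g(g(u4, g(g(u6, u3), u2)), u1) flattens to u4 ⊕ u6 ⊕ u3 ⊕ u2 ⊕ u1
g(g(g(u4, g(g(u6, u3), u2)), u1), u5) flattens to u4 ⊕ u6 ⊕ u3 ⊕ u2 ⊕ u1 ⊕ u5

u4 ⊕ u6 ⊕ u3 ⊕ u2 ⊕ u1 ⊕ u5


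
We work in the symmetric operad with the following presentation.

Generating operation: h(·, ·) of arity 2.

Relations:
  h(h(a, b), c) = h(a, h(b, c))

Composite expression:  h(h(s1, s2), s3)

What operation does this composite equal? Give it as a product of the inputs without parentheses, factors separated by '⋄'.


s1 ⋄ s2 ⋄ s3

Associativity of h dissolves the nesting; only the s-input order survives.
h(s1, s2) unparenthesizes to s1 ⋄ s2
h(h(s1, s2), s3) unparenthesizes to s1 ⋄ s2 ⋄ s3


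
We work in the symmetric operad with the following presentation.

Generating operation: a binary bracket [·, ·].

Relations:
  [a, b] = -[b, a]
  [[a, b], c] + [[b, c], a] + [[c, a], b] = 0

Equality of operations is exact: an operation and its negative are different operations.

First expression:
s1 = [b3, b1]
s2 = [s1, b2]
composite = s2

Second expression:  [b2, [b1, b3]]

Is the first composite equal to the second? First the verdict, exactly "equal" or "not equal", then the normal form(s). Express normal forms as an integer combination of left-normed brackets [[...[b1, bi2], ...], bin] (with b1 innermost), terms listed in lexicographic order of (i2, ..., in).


equal; the common form is -[[b1, b3], b2]

In normal form, the first expression is -[[b1, b3], b2]
In normal form, the second expression is -[[b1, b3], b2]
Identical normal forms: equal.


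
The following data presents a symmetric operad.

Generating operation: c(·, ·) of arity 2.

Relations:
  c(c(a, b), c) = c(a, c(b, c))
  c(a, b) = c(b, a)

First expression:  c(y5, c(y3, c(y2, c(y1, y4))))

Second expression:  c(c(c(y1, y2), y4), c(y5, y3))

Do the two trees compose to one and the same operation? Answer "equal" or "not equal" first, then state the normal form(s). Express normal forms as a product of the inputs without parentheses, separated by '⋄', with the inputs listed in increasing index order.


equal; the common form is y1 ⋄ y2 ⋄ y3 ⋄ y4 ⋄ y5

The first composite normalizes to y1 ⋄ y2 ⋄ y3 ⋄ y4 ⋄ y5
The second composite normalizes to y1 ⋄ y2 ⋄ y3 ⋄ y4 ⋄ y5
Identical normal forms: equal.


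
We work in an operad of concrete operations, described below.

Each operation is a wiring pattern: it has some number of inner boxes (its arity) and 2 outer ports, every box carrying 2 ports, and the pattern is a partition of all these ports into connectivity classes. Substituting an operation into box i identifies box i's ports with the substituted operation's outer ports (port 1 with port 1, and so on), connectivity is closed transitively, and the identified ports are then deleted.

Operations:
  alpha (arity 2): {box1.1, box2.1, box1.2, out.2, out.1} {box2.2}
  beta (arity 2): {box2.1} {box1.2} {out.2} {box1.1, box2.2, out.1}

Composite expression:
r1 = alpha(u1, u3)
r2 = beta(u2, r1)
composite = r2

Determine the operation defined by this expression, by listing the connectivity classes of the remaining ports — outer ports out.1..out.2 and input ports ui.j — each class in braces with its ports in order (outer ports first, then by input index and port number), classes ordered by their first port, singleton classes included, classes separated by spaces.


{out.1, u1.1, u1.2, u2.1, u3.1} {out.2} {u2.2} {u3.2}


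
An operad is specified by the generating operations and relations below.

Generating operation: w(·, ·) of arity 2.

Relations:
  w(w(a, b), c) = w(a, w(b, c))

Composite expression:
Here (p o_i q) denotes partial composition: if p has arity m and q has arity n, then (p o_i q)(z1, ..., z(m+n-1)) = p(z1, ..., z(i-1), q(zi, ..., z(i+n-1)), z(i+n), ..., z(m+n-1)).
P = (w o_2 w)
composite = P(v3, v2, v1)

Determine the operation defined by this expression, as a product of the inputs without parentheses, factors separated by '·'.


v3 · v2 · v1

Key point: w is associative — brackets drop, the v-order remains.
w(v2, v1) flattens to v2 · v1
w(v3, w(v2, v1)) flattens to v3 · v2 · v1


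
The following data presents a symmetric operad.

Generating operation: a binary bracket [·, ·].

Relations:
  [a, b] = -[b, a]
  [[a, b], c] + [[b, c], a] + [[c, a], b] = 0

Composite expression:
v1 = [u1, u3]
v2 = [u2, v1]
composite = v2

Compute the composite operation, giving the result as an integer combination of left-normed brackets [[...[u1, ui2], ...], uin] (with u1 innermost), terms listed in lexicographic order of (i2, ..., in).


Left-normed coefficients sit on the u1-initial expansion words.
Composite bracket: [u2, [u1, u3]]
Each bracket splits as ab - ba, giving 4 signed words (2^2 = 4).
Coefficients come from the u1-initial words:
  word u1u3u2 has sign -1, contributing -[[u1, u3], u2]

-[[u1, u3], u2]


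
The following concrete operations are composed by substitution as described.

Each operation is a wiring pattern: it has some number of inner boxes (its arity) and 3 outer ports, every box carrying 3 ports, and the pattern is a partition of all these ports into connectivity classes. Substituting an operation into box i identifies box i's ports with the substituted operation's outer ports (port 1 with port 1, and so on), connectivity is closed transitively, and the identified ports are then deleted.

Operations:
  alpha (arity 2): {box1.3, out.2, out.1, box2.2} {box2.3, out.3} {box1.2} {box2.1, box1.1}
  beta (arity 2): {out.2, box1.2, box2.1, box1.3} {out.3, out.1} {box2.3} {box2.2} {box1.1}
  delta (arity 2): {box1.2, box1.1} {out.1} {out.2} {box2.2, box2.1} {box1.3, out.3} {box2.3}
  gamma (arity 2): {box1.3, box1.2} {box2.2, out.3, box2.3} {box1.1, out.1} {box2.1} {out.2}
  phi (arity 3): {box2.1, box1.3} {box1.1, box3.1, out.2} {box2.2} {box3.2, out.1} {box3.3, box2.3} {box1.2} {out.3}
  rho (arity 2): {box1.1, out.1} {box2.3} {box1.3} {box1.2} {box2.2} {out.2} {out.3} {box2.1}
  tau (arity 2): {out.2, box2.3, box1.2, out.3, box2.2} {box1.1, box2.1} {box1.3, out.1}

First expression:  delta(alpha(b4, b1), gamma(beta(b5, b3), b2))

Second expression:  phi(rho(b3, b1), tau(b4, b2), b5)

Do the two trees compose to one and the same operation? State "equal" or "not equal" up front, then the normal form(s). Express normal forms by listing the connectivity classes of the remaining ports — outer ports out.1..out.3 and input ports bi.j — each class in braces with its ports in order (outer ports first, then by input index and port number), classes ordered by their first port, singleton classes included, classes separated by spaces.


not equal — first {out.1} {out.2} {out.3, b1.3} {b1.1, b4.1} {b1.2, b4.3} {b2.1} {b2.2, b2.3} {b3.1, b5.2, b5.3} {b3.2} {b3.3} {b4.2} {b5.1}, second {out.1, b5.2} {out.2, b3.1, b5.1} {out.3} {b1.1} {b1.2} {b1.3} {b2.1, b4.1} {b2.2, b2.3, b4.2, b5.3} {b3.2} {b3.3} {b4.3}


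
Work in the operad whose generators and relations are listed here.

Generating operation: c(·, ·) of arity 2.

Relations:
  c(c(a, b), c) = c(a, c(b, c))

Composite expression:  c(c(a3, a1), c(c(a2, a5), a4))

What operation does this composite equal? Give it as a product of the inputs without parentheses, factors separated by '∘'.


a3 ∘ a1 ∘ a2 ∘ a5 ∘ a4

All parenthesizations of c agree; list the a-inputs left to right.
c(a3, a1) unparenthesizes to a3 ∘ a1
c(a2, a5) unparenthesizes to a2 ∘ a5
c(c(a2, a5), a4) unparenthesizes to a2 ∘ a5 ∘ a4
c(c(a3, a1), c(c(a2, a5), a4)) unparenthesizes to a3 ∘ a1 ∘ a2 ∘ a5 ∘ a4


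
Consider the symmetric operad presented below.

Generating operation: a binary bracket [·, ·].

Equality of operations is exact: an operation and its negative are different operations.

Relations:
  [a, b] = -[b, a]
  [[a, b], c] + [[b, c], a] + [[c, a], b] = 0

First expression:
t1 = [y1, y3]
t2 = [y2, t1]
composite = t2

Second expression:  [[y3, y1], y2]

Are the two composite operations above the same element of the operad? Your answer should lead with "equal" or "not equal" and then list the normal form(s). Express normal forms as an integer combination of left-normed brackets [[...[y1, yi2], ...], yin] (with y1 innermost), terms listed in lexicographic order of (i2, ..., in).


equal — both sides give -[[y1, y3], y2]

The first composite normalizes to -[[y1, y3], y2]
The second composite normalizes to -[[y1, y3], y2]
The forms coincide; equal.


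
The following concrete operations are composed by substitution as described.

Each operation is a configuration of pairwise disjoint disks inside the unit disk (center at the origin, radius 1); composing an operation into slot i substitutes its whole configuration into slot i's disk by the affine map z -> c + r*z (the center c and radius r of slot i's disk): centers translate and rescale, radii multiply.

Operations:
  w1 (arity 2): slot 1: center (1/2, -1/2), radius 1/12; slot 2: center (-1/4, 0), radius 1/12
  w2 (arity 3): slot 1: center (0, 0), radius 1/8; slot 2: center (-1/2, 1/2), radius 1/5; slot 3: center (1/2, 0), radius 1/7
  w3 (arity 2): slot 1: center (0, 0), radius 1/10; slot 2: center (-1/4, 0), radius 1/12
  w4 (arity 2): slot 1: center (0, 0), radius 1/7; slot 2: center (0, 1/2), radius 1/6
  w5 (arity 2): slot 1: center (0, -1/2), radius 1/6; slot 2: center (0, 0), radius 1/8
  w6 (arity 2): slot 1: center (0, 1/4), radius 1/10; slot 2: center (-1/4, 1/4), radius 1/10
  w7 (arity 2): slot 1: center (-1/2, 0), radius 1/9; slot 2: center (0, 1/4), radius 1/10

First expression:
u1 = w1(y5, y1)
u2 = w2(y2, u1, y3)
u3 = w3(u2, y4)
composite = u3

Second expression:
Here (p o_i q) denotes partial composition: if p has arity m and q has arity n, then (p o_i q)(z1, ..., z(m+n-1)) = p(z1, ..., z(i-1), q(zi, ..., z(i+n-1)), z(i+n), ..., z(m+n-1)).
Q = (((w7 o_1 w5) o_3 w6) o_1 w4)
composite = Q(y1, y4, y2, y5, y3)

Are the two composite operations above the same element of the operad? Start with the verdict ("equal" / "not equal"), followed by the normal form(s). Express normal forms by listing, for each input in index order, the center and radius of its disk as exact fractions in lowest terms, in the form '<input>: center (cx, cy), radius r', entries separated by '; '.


not equal; the first gives y1: center (-11/200, 1/20), radius 1/600; y2: center (0, 0), radius 1/80; y3: center (1/20, 0), radius 1/70; y4: center (-1/4, 0), radius 1/12; y5: center (-1/25, 1/25), radius 1/600 and the second y1: center (-1/2, -1/18), radius 1/378; y2: center (-1/2, 0), radius 1/72; y3: center (-1/40, 11/40), radius 1/100; y4: center (-1/2, -5/108), radius 1/324; y5: center (0, 11/40), radius 1/100

Reducing the first expression gives y1: center (-11/200, 1/20), radius 1/600; y2: center (0, 0), radius 1/80; y3: center (1/20, 0), radius 1/70; y4: center (-1/4, 0), radius 1/12; y5: center (-1/25, 1/25), radius 1/600
Reducing the second expression gives y1: center (-1/2, -1/18), radius 1/378; y2: center (-1/2, 0), radius 1/72; y3: center (-1/40, 11/40), radius 1/100; y4: center (-1/2, -5/108), radius 1/324; y5: center (0, 11/40), radius 1/100
The forms do not match — not equal.


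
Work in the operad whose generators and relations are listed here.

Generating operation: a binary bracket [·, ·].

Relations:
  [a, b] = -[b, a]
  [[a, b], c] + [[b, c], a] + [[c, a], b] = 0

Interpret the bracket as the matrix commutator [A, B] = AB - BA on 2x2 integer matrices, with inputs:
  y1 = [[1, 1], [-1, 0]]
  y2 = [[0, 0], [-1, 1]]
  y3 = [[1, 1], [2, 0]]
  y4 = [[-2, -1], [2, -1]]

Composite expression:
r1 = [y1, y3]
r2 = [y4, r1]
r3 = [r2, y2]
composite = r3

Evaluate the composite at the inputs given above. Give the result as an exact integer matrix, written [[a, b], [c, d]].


[y1, y3] = [[3, 0], [-3, -3]]
[y4, [y1, y3]] = [[3, 6], [9, -3]]
[[y4, [y1, y3]], y2] = [[-6, 6], [-3, 6]]

[[-6, 6], [-3, 6]]


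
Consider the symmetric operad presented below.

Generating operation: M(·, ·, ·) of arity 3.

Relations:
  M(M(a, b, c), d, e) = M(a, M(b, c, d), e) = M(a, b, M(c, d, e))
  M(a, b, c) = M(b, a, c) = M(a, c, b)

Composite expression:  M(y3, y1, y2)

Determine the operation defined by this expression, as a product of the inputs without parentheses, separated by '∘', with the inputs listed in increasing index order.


y1 ∘ y2 ∘ y3

Shape and order are irrelevant to M; the y-input set decides.
M(y3, y1, y2) linearizes to y3 ∘ y1 ∘ y2
rearranged into index order: y1 ∘ y2 ∘ y3


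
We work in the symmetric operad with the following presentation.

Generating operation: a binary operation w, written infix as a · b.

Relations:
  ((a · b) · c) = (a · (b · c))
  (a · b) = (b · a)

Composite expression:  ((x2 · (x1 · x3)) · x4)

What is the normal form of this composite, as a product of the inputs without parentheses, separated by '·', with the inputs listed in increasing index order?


x1 · x2 · x3 · x4

Reordering under w is free, so list the x-inputs canonically.
(x1 · x3) flattens to x1 · x3
(x2 · (x1 · x3)) flattens to x2 · x1 · x3
((x2 · (x1 · x3)) · x4) flattens to x2 · x1 · x3 · x4
commutativity sorts the factors: x1 · x2 · x3 · x4
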